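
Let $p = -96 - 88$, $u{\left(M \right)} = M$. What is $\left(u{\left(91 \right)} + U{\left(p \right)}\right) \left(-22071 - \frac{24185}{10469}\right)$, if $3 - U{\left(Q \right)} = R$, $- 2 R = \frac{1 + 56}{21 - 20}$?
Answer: $- \frac{28307971790}{10469} \approx -2.704 \cdot 10^{6}$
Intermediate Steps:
$p = -184$
$R = - \frac{57}{2}$ ($R = - \frac{\left(1 + 56\right) \frac{1}{21 - 20}}{2} = - \frac{57 \cdot 1^{-1}}{2} = - \frac{57 \cdot 1}{2} = \left(- \frac{1}{2}\right) 57 = - \frac{57}{2} \approx -28.5$)
$U{\left(Q \right)} = \frac{63}{2}$ ($U{\left(Q \right)} = 3 - - \frac{57}{2} = 3 + \frac{57}{2} = \frac{63}{2}$)
$\left(u{\left(91 \right)} + U{\left(p \right)}\right) \left(-22071 - \frac{24185}{10469}\right) = \left(91 + \frac{63}{2}\right) \left(-22071 - \frac{24185}{10469}\right) = \frac{245 \left(-22071 - \frac{24185}{10469}\right)}{2} = \frac{245}{2} \left(- \frac{231085484}{10469}\right) = - \frac{28307971790}{10469}$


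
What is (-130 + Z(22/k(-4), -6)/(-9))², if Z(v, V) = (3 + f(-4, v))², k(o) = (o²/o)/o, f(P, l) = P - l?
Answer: 2886601/81 ≈ 35637.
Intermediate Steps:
k(o) = 1 (k(o) = o/o = 1)
Z(v, V) = (-1 - v)² (Z(v, V) = (3 + (-4 - v))² = (-1 - v)²)
(-130 + Z(22/k(-4), -6)/(-9))² = (-130 + (1 + 22/1)²/(-9))² = (-130 + (1 + 22*1)²*(-⅑))² = (-130 + (1 + 22)²*(-⅑))² = (-130 + 23²*(-⅑))² = (-130 + 529*(-⅑))² = (-130 - 529/9)² = (-1699/9)² = 2886601/81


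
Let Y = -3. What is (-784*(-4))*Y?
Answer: -9408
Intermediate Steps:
(-784*(-4))*Y = -784*(-4)*(-3) = 3136*(-3) = -9408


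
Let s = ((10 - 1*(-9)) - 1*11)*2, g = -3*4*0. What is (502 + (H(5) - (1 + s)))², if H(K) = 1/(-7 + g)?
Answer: 11519236/49 ≈ 2.3509e+5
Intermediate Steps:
g = 0 (g = -12*0 = 0)
H(K) = -⅐ (H(K) = 1/(-7 + 0) = 1/(-7) = -⅐)
s = 16 (s = ((10 + 9) - 11)*2 = (19 - 11)*2 = 8*2 = 16)
(502 + (H(5) - (1 + s)))² = (502 + (-⅐ - (1 + 16)))² = (502 + (-⅐ - 1*17))² = (502 + (-⅐ - 17))² = (502 - 120/7)² = (3394/7)² = 11519236/49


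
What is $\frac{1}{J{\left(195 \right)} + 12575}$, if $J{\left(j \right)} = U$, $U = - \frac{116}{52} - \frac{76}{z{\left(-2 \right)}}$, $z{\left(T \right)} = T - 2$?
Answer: $\frac{13}{163693} \approx 7.9417 \cdot 10^{-5}$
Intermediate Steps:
$z{\left(T \right)} = -2 + T$ ($z{\left(T \right)} = T - 2 = -2 + T$)
$U = \frac{218}{13}$ ($U = - \frac{116}{52} - \frac{76}{-2 - 2} = \left(-116\right) \frac{1}{52} - \frac{76}{-4} = - \frac{29}{13} - -19 = - \frac{29}{13} + 19 = \frac{218}{13} \approx 16.769$)
$J{\left(j \right)} = \frac{218}{13}$
$\frac{1}{J{\left(195 \right)} + 12575} = \frac{1}{\frac{218}{13} + 12575} = \frac{1}{\frac{163693}{13}} = \frac{13}{163693}$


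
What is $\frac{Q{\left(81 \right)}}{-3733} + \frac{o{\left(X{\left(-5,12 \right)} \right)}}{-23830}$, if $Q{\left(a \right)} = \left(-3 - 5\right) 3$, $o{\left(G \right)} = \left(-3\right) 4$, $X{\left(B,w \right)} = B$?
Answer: $\frac{308358}{44478695} \approx 0.0069327$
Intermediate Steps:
$o{\left(G \right)} = -12$
$Q{\left(a \right)} = -24$ ($Q{\left(a \right)} = \left(-8\right) 3 = -24$)
$\frac{Q{\left(81 \right)}}{-3733} + \frac{o{\left(X{\left(-5,12 \right)} \right)}}{-23830} = - \frac{24}{-3733} - \frac{12}{-23830} = \left(-24\right) \left(- \frac{1}{3733}\right) - - \frac{6}{11915} = \frac{24}{3733} + \frac{6}{11915} = \frac{308358}{44478695}$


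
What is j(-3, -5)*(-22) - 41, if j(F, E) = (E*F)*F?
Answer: 949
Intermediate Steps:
j(F, E) = E*F²
j(-3, -5)*(-22) - 41 = -5*(-3)²*(-22) - 41 = -5*9*(-22) - 41 = -45*(-22) - 41 = 990 - 41 = 949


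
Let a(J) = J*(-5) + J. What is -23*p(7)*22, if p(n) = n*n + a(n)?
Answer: -10626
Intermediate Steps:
a(J) = -4*J (a(J) = -5*J + J = -4*J)
p(n) = n**2 - 4*n (p(n) = n*n - 4*n = n**2 - 4*n)
-23*p(7)*22 = -161*(-4 + 7)*22 = -161*3*22 = -23*21*22 = -483*22 = -10626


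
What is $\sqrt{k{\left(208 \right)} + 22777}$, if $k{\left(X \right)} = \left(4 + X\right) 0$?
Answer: $\sqrt{22777} \approx 150.92$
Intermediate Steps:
$k{\left(X \right)} = 0$
$\sqrt{k{\left(208 \right)} + 22777} = \sqrt{0 + 22777} = \sqrt{22777}$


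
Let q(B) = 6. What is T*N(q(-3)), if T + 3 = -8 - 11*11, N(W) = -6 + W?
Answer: 0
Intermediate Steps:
T = -132 (T = -3 + (-8 - 11*11) = -3 + (-8 - 121) = -3 - 129 = -132)
T*N(q(-3)) = -132*(-6 + 6) = -132*0 = 0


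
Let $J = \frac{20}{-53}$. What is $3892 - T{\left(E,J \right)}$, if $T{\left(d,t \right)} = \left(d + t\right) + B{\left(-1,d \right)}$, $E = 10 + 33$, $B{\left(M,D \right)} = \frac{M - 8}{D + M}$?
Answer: $\frac{2856397}{742} \approx 3849.6$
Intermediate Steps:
$B{\left(M,D \right)} = \frac{-8 + M}{D + M}$
$E = 43$
$J = - \frac{20}{53}$ ($J = 20 \left(- \frac{1}{53}\right) = - \frac{20}{53} \approx -0.37736$)
$T{\left(d,t \right)} = d + t - \frac{9}{-1 + d}$ ($T{\left(d,t \right)} = \left(d + t\right) + \frac{-8 - 1}{d - 1} = \left(d + t\right) + \frac{1}{-1 + d} \left(-9\right) = \left(d + t\right) - \frac{9}{-1 + d} = d + t - \frac{9}{-1 + d}$)
$3892 - T{\left(E,J \right)} = 3892 - \frac{-9 + \left(-1 + 43\right) \left(43 - \frac{20}{53}\right)}{-1 + 43} = 3892 - \frac{-9 + 42 \cdot \frac{2259}{53}}{42} = 3892 - \frac{-9 + \frac{94878}{53}}{42} = 3892 - \frac{1}{42} \cdot \frac{94401}{53} = 3892 - \frac{31467}{742} = \frac{2856397}{742}$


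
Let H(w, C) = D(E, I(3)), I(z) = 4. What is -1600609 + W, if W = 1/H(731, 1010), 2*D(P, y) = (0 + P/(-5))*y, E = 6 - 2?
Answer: -12804877/8 ≈ -1.6006e+6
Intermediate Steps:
E = 4
D(P, y) = -P*y/10 (D(P, y) = ((0 + P/(-5))*y)/2 = ((0 + P*(-1/5))*y)/2 = ((0 - P/5)*y)/2 = ((-P/5)*y)/2 = (-P*y/5)/2 = -P*y/10)
H(w, C) = -8/5 (H(w, C) = -1/10*4*4 = -8/5)
W = -5/8 (W = 1/(-8/5) = -5/8 ≈ -0.62500)
-1600609 + W = -1600609 - 5/8 = -12804877/8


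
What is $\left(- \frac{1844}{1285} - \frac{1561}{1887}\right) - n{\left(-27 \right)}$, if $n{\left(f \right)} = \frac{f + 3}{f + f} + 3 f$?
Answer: $\frac{569535586}{7274385} \approx 78.293$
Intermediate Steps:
$n{\left(f \right)} = 3 f + \frac{3 + f}{2 f}$ ($n{\left(f \right)} = \frac{3 + f}{2 f} + 3 f = 3 f + \frac{3 + f}{2 f}$)
$\left(- \frac{1844}{1285} - \frac{1561}{1887}\right) - n{\left(-27 \right)} = \left(- \frac{1844}{1285} - \frac{1561}{1887}\right) - \frac{3 - 27 \left(1 + 6 \left(-27\right)\right)}{2 \left(-27\right)} = \left(\left(-1844\right) \frac{1}{1285} - \frac{1561}{1887}\right) - \frac{1}{2} \left(- \frac{1}{27}\right) \left(3 - 27 \left(1 - 162\right)\right) = \left(- \frac{1844}{1285} - \frac{1561}{1887}\right) - \frac{1}{2} \left(- \frac{1}{27}\right) \left(3 - -4347\right) = - \frac{5485513}{2424795} - \frac{1}{2} \left(- \frac{1}{27}\right) \left(3 + 4347\right) = - \frac{5485513}{2424795} - \frac{1}{2} \left(- \frac{1}{27}\right) 4350 = - \frac{5485513}{2424795} - - \frac{725}{9} = - \frac{5485513}{2424795} + \frac{725}{9} = \frac{569535586}{7274385}$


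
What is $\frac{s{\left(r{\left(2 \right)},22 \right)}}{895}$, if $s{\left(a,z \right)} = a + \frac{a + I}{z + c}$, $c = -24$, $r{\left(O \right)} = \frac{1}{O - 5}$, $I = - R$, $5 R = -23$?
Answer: $- \frac{37}{13425} \approx -0.0027561$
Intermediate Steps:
$R = - \frac{23}{5}$ ($R = \frac{1}{5} \left(-23\right) = - \frac{23}{5} \approx -4.6$)
$I = \frac{23}{5}$ ($I = \left(-1\right) \left(- \frac{23}{5}\right) = \frac{23}{5} \approx 4.6$)
$r{\left(O \right)} = \frac{1}{-5 + O}$
$s{\left(a,z \right)} = a + \frac{\frac{23}{5} + a}{-24 + z}$ ($s{\left(a,z \right)} = a + \frac{a + \frac{23}{5}}{z - 24} = a + \frac{\frac{23}{5} + a}{-24 + z}$)
$\frac{s{\left(r{\left(2 \right)},22 \right)}}{895} = \frac{\frac{1}{-24 + 22} \left(\frac{23}{5} - \frac{23}{-5 + 2} + \frac{1}{-5 + 2} \cdot 22\right)}{895} = \frac{\frac{23}{5} - \frac{23}{-3} + \frac{1}{-3} \cdot 22}{-2} \cdot \frac{1}{895} = - \frac{\frac{23}{5} - - \frac{23}{3} - \frac{22}{3}}{2} \cdot \frac{1}{895} = - \frac{\frac{23}{5} + \frac{23}{3} - \frac{22}{3}}{2} \cdot \frac{1}{895} = \left(- \frac{1}{2}\right) \frac{74}{15} \cdot \frac{1}{895} = \left(- \frac{37}{15}\right) \frac{1}{895} = - \frac{37}{13425}$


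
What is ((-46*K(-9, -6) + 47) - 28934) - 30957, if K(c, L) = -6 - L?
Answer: -59844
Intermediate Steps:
((-46*K(-9, -6) + 47) - 28934) - 30957 = ((-46*(-6 - 1*(-6)) + 47) - 28934) - 30957 = ((-46*(-6 + 6) + 47) - 28934) - 30957 = ((-46*0 + 47) - 28934) - 30957 = ((0 + 47) - 28934) - 30957 = (47 - 28934) - 30957 = -28887 - 30957 = -59844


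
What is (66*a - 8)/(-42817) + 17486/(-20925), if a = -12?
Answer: -731958062/895945725 ≈ -0.81697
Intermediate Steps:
(66*a - 8)/(-42817) + 17486/(-20925) = (66*(-12) - 8)/(-42817) + 17486/(-20925) = (-792 - 8)*(-1/42817) + 17486*(-1/20925) = -800*(-1/42817) - 17486/20925 = 800/42817 - 17486/20925 = -731958062/895945725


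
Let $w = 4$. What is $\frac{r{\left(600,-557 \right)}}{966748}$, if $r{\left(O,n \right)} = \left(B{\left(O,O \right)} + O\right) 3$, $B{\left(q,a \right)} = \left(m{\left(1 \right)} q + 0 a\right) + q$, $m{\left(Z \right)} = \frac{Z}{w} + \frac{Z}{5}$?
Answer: $\frac{2205}{483374} \approx 0.0045617$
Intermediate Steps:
$m{\left(Z \right)} = \frac{9 Z}{20}$ ($m{\left(Z \right)} = \frac{Z}{4} + \frac{Z}{5} = \frac{9 Z}{20}$)
$B{\left(q,a \right)} = \frac{29 q}{20}$ ($B{\left(q,a \right)} = \left(\frac{9}{20} \cdot 1 q + 0 a\right) + q = \left(\frac{9 q}{20} + 0\right) + q = \frac{9 q}{20} + q = \frac{29 q}{20}$)
$r{\left(O,n \right)} = \frac{147 O}{20}$ ($r{\left(O,n \right)} = \left(\frac{29 O}{20} + O\right) 3 = \frac{49 O}{20} \cdot 3 = \frac{147 O}{20}$)
$\frac{r{\left(600,-557 \right)}}{966748} = \frac{\frac{147}{20} \cdot 600}{966748} = 4410 \cdot \frac{1}{966748} = \frac{2205}{483374}$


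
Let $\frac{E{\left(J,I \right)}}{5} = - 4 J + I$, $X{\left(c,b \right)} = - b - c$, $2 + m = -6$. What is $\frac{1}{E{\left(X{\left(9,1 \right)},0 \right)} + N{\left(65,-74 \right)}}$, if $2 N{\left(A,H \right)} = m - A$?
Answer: $\frac{2}{327} \approx 0.0061162$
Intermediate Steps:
$m = -8$ ($m = -2 - 6 = -8$)
$N{\left(A,H \right)} = -4 - \frac{A}{2}$ ($N{\left(A,H \right)} = \frac{-8 - A}{2} = -4 - \frac{A}{2}$)
$E{\left(J,I \right)} = - 20 J + 5 I$ ($E{\left(J,I \right)} = 5 \left(- 4 J + I\right) = 5 \left(I - 4 J\right) = - 20 J + 5 I$)
$\frac{1}{E{\left(X{\left(9,1 \right)},0 \right)} + N{\left(65,-74 \right)}} = \frac{1}{\left(- 20 \left(\left(-1\right) 1 - 9\right) + 5 \cdot 0\right) - \frac{73}{2}} = \frac{1}{\left(- 20 \left(-1 - 9\right) + 0\right) - \frac{73}{2}} = \frac{1}{\left(\left(-20\right) \left(-10\right) + 0\right) - \frac{73}{2}} = \frac{1}{\left(200 + 0\right) - \frac{73}{2}} = \frac{1}{200 - \frac{73}{2}} = \frac{1}{\frac{327}{2}} = \frac{2}{327}$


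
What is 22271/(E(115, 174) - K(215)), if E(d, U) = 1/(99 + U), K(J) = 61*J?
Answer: -6079983/3580394 ≈ -1.6981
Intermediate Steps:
22271/(E(115, 174) - K(215)) = 22271/(1/(99 + 174) - 61*215) = 22271/(1/273 - 1*13115) = 22271/(1/273 - 13115) = 22271/(-3580394/273) = 22271*(-273/3580394) = -6079983/3580394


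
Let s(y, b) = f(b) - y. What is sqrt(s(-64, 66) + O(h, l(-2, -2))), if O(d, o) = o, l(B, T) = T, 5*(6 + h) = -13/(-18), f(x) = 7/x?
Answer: sqrt(270534)/66 ≈ 7.8807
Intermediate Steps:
h = -527/90 (h = -6 + (-13/(-18))/5 = -6 + (-13*(-1/18))/5 = -6 + (1/5)*(13/18) = -6 + 13/90 = -527/90 ≈ -5.8556)
s(y, b) = -y + 7/b (s(y, b) = 7/b - y = -y + 7/b)
sqrt(s(-64, 66) + O(h, l(-2, -2))) = sqrt((-1*(-64) + 7/66) - 2) = sqrt((64 + 7*(1/66)) - 2) = sqrt((64 + 7/66) - 2) = sqrt(4231/66 - 2) = sqrt(4099/66) = sqrt(270534)/66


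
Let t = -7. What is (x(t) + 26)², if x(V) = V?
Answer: 361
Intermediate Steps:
(x(t) + 26)² = (-7 + 26)² = 19² = 361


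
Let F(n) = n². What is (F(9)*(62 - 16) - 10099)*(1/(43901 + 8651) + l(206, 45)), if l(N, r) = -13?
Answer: 4353874275/52552 ≈ 82849.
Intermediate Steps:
(F(9)*(62 - 16) - 10099)*(1/(43901 + 8651) + l(206, 45)) = (9²*(62 - 16) - 10099)*(1/(43901 + 8651) - 13) = (81*46 - 10099)*(1/52552 - 13) = (3726 - 10099)*(1/52552 - 13) = -6373*(-683175/52552) = 4353874275/52552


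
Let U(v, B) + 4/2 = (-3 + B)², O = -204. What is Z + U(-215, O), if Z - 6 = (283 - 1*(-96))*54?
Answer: 63319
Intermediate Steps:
U(v, B) = -2 + (-3 + B)²
Z = 20472 (Z = 6 + (283 - 1*(-96))*54 = 6 + (283 + 96)*54 = 6 + 379*54 = 6 + 20466 = 20472)
Z + U(-215, O) = 20472 + (-2 + (-3 - 204)²) = 20472 + (-2 + (-207)²) = 20472 + (-2 + 42849) = 20472 + 42847 = 63319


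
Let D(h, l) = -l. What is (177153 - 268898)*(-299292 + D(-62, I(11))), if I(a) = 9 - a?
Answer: 27458361050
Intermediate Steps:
(177153 - 268898)*(-299292 + D(-62, I(11))) = (177153 - 268898)*(-299292 - (9 - 1*11)) = -91745*(-299292 - (9 - 11)) = -91745*(-299292 - 1*(-2)) = -91745*(-299292 + 2) = -91745*(-299290) = 27458361050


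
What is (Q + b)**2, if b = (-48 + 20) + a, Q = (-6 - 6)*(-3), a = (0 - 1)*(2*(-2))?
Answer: 144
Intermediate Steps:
a = 4 (a = -1*(-4) = 4)
Q = 36 (Q = -12*(-3) = 36)
b = -24 (b = (-48 + 20) + 4 = -28 + 4 = -24)
(Q + b)**2 = (36 - 24)**2 = 12**2 = 144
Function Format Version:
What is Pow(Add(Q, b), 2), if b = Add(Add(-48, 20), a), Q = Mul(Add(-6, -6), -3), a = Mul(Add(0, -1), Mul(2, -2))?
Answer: 144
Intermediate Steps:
a = 4 (a = Mul(-1, -4) = 4)
Q = 36 (Q = Mul(-12, -3) = 36)
b = -24 (b = Add(Add(-48, 20), 4) = Add(-28, 4) = -24)
Pow(Add(Q, b), 2) = Pow(Add(36, -24), 2) = Pow(12, 2) = 144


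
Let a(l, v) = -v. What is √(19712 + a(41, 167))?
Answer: √19545 ≈ 139.80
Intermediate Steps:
√(19712 + a(41, 167)) = √(19712 - 1*167) = √(19712 - 167) = √19545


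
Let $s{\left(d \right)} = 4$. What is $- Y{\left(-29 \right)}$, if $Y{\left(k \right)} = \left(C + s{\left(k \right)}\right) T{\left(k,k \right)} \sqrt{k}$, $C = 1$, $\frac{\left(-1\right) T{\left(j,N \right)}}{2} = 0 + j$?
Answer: $- 290 i \sqrt{29} \approx - 1561.7 i$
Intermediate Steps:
$T{\left(j,N \right)} = - 2 j$ ($T{\left(j,N \right)} = - 2 \left(0 + j\right) = - 2 j$)
$Y{\left(k \right)} = - 10 k^{\frac{3}{2}}$ ($Y{\left(k \right)} = \left(1 + 4\right) \left(- 2 k\right) \sqrt{k} = 5 \left(- 2 k\right) \sqrt{k} = - 10 k \sqrt{k} = - 10 k^{\frac{3}{2}}$)
$- Y{\left(-29 \right)} = - \left(-10\right) \left(-29\right)^{\frac{3}{2}} = - \left(-10\right) \left(- 29 i \sqrt{29}\right) = - 290 i \sqrt{29}$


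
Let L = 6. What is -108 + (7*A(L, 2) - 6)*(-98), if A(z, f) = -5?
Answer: 3910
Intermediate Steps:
-108 + (7*A(L, 2) - 6)*(-98) = -108 + (7*(-5) - 6)*(-98) = -108 + (-35 - 6)*(-98) = -108 - 41*(-98) = -108 + 4018 = 3910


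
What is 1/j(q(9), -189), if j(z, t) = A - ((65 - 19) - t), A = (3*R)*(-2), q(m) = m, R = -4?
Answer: -1/211 ≈ -0.0047393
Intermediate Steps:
A = 24 (A = (3*(-4))*(-2) = -12*(-2) = 24)
j(z, t) = -22 + t (j(z, t) = 24 - ((65 - 19) - t) = 24 - (46 - t) = 24 + (-46 + t) = -22 + t)
1/j(q(9), -189) = 1/(-22 - 189) = 1/(-211) = -1/211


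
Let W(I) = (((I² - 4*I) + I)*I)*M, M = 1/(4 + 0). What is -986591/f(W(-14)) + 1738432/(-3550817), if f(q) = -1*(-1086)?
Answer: -3505092031999/3856187262 ≈ -908.95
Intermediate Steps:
M = ¼ (M = 1/4 = ¼ ≈ 0.25000)
W(I) = I*(I² - 3*I)/4 (W(I) = (((I² - 4*I) + I)*I)*(¼) = ((I² - 3*I)*I)*(¼) = (I*(I² - 3*I))*(¼) = I*(I² - 3*I)/4)
f(q) = 1086
-986591/f(W(-14)) + 1738432/(-3550817) = -986591/1086 + 1738432/(-3550817) = -986591*1/1086 + 1738432*(-1/3550817) = -986591/1086 - 1738432/3550817 = -3505092031999/3856187262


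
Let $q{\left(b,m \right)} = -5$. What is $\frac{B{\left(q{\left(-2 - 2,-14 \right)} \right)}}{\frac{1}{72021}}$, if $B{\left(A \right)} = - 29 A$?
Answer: $10443045$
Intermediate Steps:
$\frac{B{\left(q{\left(-2 - 2,-14 \right)} \right)}}{\frac{1}{72021}} = \frac{\left(-29\right) \left(-5\right)}{\frac{1}{72021}} = 145 \frac{1}{\frac{1}{72021}} = 145 \cdot 72021 = 10443045$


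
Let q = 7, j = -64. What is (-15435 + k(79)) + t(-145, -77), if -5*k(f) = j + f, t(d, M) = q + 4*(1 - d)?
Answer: -14847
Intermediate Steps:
t(d, M) = 11 - 4*d (t(d, M) = 7 + 4*(1 - d) = 7 + (4 - 4*d) = 11 - 4*d)
k(f) = 64/5 - f/5 (k(f) = -(-64 + f)/5 = 64/5 - f/5)
(-15435 + k(79)) + t(-145, -77) = (-15435 + (64/5 - ⅕*79)) + (11 - 4*(-145)) = (-15435 + (64/5 - 79/5)) + (11 + 580) = (-15435 - 3) + 591 = -15438 + 591 = -14847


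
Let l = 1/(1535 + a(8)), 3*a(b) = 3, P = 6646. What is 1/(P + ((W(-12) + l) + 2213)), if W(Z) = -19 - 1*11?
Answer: 1536/13561345 ≈ 0.00011326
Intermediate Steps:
W(Z) = -30 (W(Z) = -19 - 11 = -30)
a(b) = 1 (a(b) = (⅓)*3 = 1)
l = 1/1536 (l = 1/(1535 + 1) = 1/1536 ≈ 0.00065104)
1/(P + ((W(-12) + l) + 2213)) = 1/(6646 + ((-30 + 1/1536) + 2213)) = 1/(6646 + (-46079/1536 + 2213)) = 1/(6646 + 3353089/1536) = 1/(13561345/1536) = 1536/13561345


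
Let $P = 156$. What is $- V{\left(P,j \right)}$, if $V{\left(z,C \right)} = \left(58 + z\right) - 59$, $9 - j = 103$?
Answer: $-155$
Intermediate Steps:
$j = -94$ ($j = 9 - 103 = -94$)
$V{\left(z,C \right)} = -1 + z$
$- V{\left(P,j \right)} = - (-1 + 156) = \left(-1\right) 155 = -155$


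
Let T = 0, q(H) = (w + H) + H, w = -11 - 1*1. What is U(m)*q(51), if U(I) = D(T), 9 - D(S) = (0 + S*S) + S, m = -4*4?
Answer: 810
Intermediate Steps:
w = -12 (w = -11 - 1 = -12)
q(H) = -12 + 2*H (q(H) = (-12 + H) + H = -12 + 2*H)
m = -16
D(S) = 9 - S - S² (D(S) = 9 - ((0 + S*S) + S) = 9 - ((0 + S²) + S) = 9 - (S² + S) = 9 - (S + S²) = 9 + (-S - S²) = 9 - S - S²)
U(I) = 9 (U(I) = 9 - 1*0 - 1*0² = 9 + 0 - 1*0 = 9 + 0 + 0 = 9)
U(m)*q(51) = 9*(-12 + 2*51) = 9*(-12 + 102) = 9*90 = 810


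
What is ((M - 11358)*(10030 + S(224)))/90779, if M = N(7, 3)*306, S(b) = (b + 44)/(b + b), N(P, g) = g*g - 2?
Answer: -647093952/635453 ≈ -1018.3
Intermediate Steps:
N(P, g) = -2 + g² (N(P, g) = g² - 2 = -2 + g²)
S(b) = (44 + b)/(2*b) (S(b) = (44 + b)/((2*b)) = (44 + b)*(1/(2*b)) = (44 + b)/(2*b))
M = 2142 (M = (-2 + 3²)*306 = (-2 + 9)*306 = 7*306 = 2142)
((M - 11358)*(10030 + S(224)))/90779 = ((2142 - 11358)*(10030 + (½)*(44 + 224)/224))/90779 = -9216*(10030 + (½)*(1/224)*268)*(1/90779) = -9216*(10030 + 67/112)*(1/90779) = -9216*1123427/112*(1/90779) = -647093952/7*1/90779 = -647093952/635453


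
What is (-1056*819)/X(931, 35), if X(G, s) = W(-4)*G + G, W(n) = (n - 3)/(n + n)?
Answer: -329472/665 ≈ -495.45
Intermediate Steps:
W(n) = (-3 + n)/(2*n) (W(n) = (-3 + n)/((2*n)) = (-3 + n)*(1/(2*n)) = (-3 + n)/(2*n))
X(G, s) = 15*G/8 (X(G, s) = ((½)*(-3 - 4)/(-4))*G + G = ((½)*(-¼)*(-7))*G + G = 7*G/8 + G = 15*G/8)
(-1056*819)/X(931, 35) = (-1056*819)/(((15/8)*931)) = -864864/13965/8 = -864864*8/13965 = -329472/665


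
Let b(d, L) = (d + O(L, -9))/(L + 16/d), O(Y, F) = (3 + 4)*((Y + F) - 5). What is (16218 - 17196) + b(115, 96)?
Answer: -10733533/11056 ≈ -970.83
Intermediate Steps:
O(Y, F) = -35 + 7*F + 7*Y (O(Y, F) = 7*((F + Y) - 5) = 7*(-5 + F + Y) = -35 + 7*F + 7*Y)
b(d, L) = (-98 + d + 7*L)/(L + 16/d) (b(d, L) = (d + (-35 + 7*(-9) + 7*L))/(L + 16/d) = (d + (-35 - 63 + 7*L))/(L + 16/d) = (d + (-98 + 7*L))/(L + 16/d) = (-98 + d + 7*L)/(L + 16/d))
(16218 - 17196) + b(115, 96) = (16218 - 17196) + 115*(-98 + 115 + 7*96)/(16 + 96*115) = -978 + 115*(-98 + 115 + 672)/(16 + 11040) = -978 + 115*689/11056 = -978 + 115*(1/11056)*689 = -978 + 79235/11056 = -10733533/11056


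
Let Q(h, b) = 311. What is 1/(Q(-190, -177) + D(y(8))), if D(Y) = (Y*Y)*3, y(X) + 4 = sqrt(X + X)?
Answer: 1/311 ≈ 0.0032154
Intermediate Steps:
y(X) = -4 + sqrt(2)*sqrt(X) (y(X) = -4 + sqrt(X + X) = -4 + sqrt(2*X) = -4 + sqrt(2)*sqrt(X))
D(Y) = 3*Y**2 (D(Y) = Y**2*3 = 3*Y**2)
1/(Q(-190, -177) + D(y(8))) = 1/(311 + 3*(-4 + sqrt(2)*sqrt(8))**2) = 1/(311 + 3*(-4 + sqrt(2)*(2*sqrt(2)))**2) = 1/(311 + 3*(-4 + 4)**2) = 1/(311 + 3*0**2) = 1/(311 + 3*0) = 1/(311 + 0) = 1/311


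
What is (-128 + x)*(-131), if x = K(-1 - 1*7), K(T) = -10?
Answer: 18078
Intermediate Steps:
x = -10
(-128 + x)*(-131) = (-128 - 10)*(-131) = -138*(-131) = 18078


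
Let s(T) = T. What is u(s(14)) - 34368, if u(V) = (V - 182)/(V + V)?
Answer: -34374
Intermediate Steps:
u(V) = (-182 + V)/(2*V) (u(V) = (-182 + V)/((2*V)) = (-182 + V)*(1/(2*V)) = (-182 + V)/(2*V))
u(s(14)) - 34368 = (1/2)*(-182 + 14)/14 - 34368 = (1/2)*(1/14)*(-168) - 34368 = -6 - 34368 = -34374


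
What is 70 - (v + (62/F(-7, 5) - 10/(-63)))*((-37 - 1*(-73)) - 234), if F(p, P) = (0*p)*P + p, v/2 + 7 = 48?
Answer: 102086/7 ≈ 14584.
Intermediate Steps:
v = 82 (v = -14 + 2*48 = -14 + 96 = 82)
F(p, P) = p (F(p, P) = 0*P + p = 0 + p = p)
70 - (v + (62/F(-7, 5) - 10/(-63)))*((-37 - 1*(-73)) - 234) = 70 - (82 + (62/(-7) - 10/(-63)))*((-37 - 1*(-73)) - 234) = 70 - (82 + (62*(-⅐) - 10*(-1/63)))*((-37 + 73) - 234) = 70 - (82 + (-62/7 + 10/63))*(36 - 234) = 70 - (82 - 548/63)*(-198) = 70 - 4618*(-198)/63 = 70 - 1*(-101596/7) = 70 + 101596/7 = 102086/7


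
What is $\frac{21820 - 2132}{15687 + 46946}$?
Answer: $\frac{19688}{62633} \approx 0.31434$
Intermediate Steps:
$\frac{21820 - 2132}{15687 + 46946} = \frac{19688}{62633}$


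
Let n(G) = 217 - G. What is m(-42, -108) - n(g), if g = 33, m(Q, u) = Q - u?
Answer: -118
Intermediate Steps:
m(-42, -108) - n(g) = (-42 - 1*(-108)) - (217 - 1*33) = (-42 + 108) - (217 - 33) = 66 - 1*184 = 66 - 184 = -118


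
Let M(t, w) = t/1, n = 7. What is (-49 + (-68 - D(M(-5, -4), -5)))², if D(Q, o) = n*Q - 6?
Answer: 5776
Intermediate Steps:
M(t, w) = t (M(t, w) = t*1 = t)
D(Q, o) = -6 + 7*Q (D(Q, o) = 7*Q - 6 = -6 + 7*Q)
(-49 + (-68 - D(M(-5, -4), -5)))² = (-49 + (-68 - (-6 + 7*(-5))))² = (-49 + (-68 - (-6 - 35)))² = (-49 + (-68 - 1*(-41)))² = (-49 + (-68 + 41))² = (-49 - 27)² = (-76)² = 5776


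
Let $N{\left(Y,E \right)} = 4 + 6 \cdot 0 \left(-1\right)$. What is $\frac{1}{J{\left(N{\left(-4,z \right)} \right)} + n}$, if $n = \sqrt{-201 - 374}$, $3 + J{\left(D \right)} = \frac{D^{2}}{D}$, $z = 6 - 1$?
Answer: $\frac{1}{576} - \frac{5 i \sqrt{23}}{576} \approx 0.0017361 - 0.041631 i$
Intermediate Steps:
$z = 5$
$N{\left(Y,E \right)} = 4$ ($N{\left(Y,E \right)} = 4 + 6 \cdot 0 = 4 + 0 = 4$)
$J{\left(D \right)} = -3 + D$ ($J{\left(D \right)} = -3 + \frac{D^{2}}{D} = -3 + D$)
$n = 5 i \sqrt{23}$ ($n = \sqrt{-575} = 5 i \sqrt{23} \approx 23.979 i$)
$\frac{1}{J{\left(N{\left(-4,z \right)} \right)} + n} = \frac{1}{\left(-3 + 4\right) + 5 i \sqrt{23}} = \frac{1}{1 + 5 i \sqrt{23}}$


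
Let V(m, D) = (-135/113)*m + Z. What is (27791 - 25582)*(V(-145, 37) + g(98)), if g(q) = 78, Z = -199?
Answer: 13037518/113 ≈ 1.1538e+5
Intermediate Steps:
V(m, D) = -199 - 135*m/113 (V(m, D) = (-135/113)*m - 199 = (-135*1/113)*m - 199 = -135*m/113 - 199 = -199 - 135*m/113)
(27791 - 25582)*(V(-145, 37) + g(98)) = (27791 - 25582)*((-199 - 135/113*(-145)) + 78) = 2209*((-199 + 19575/113) + 78) = 2209*(-2912/113 + 78) = 2209*(5902/113) = 13037518/113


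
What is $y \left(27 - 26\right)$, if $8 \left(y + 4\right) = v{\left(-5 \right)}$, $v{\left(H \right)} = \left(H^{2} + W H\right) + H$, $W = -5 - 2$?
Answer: $\frac{23}{8} \approx 2.875$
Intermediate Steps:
$W = -7$ ($W = -5 - 2 = -7$)
$v{\left(H \right)} = H^{2} - 6 H$ ($v{\left(H \right)} = \left(H^{2} - 7 H\right) + H = H^{2} - 6 H$)
$y = \frac{23}{8}$ ($y = -4 + \frac{\left(-5\right) \left(-6 - 5\right)}{8} = -4 + \frac{\left(-5\right) \left(-11\right)}{8} = -4 + \frac{1}{8} \cdot 55 = -4 + \frac{55}{8} = \frac{23}{8} \approx 2.875$)
$y \left(27 - 26\right) = \frac{23 \left(27 - 26\right)}{8} = \frac{23}{8} \cdot 1 = \frac{23}{8}$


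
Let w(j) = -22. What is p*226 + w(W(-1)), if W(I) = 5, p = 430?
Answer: 97158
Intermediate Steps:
p*226 + w(W(-1)) = 430*226 - 22 = 97180 - 22 = 97158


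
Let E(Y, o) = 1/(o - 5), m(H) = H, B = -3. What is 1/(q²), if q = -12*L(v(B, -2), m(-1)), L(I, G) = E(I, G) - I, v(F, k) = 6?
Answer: 1/5476 ≈ 0.00018262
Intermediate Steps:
E(Y, o) = 1/(-5 + o)
L(I, G) = 1/(-5 + G) - I
q = 74 (q = -12*(1 - 1*6*(-5 - 1))/(-5 - 1) = -12*(1 - 1*6*(-6))/(-6) = -(-2)*(1 + 36) = -(-2)*37 = -12*(-37/6) = 74)
1/(q²) = 1/(74²) = 1/5476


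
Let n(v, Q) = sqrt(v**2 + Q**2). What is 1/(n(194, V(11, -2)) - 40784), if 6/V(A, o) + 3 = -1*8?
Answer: -616858/25157367423 - 11*sqrt(1138498)/100629469692 ≈ -2.4637e-5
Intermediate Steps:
V(A, o) = -6/11 (V(A, o) = 6/(-3 - 1*8) = 6/(-3 - 8) = 6/(-11) = 6*(-1/11) = -6/11)
n(v, Q) = sqrt(Q**2 + v**2)
1/(n(194, V(11, -2)) - 40784) = 1/(sqrt((-6/11)**2 + 194**2) - 40784) = 1/(sqrt(36/121 + 37636) - 40784) = 1/(sqrt(4553992/121) - 40784) = 1/(2*sqrt(1138498)/11 - 40784) = 1/(-40784 + 2*sqrt(1138498)/11)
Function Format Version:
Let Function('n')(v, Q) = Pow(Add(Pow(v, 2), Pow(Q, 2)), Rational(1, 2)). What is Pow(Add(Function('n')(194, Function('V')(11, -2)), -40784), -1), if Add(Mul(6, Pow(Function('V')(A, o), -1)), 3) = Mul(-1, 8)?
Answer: Add(Rational(-616858, 25157367423), Mul(Rational(-11, 100629469692), Pow(1138498, Rational(1, 2)))) ≈ -2.4637e-5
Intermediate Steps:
Function('V')(A, o) = Rational(-6, 11) (Function('V')(A, o) = Mul(6, Pow(Add(-3, Mul(-1, 8)), -1)) = Mul(6, Pow(Add(-3, -8), -1)) = Mul(6, Pow(-11, -1)) = Mul(6, Rational(-1, 11)) = Rational(-6, 11))
Function('n')(v, Q) = Pow(Add(Pow(Q, 2), Pow(v, 2)), Rational(1, 2))
Pow(Add(Function('n')(194, Function('V')(11, -2)), -40784), -1) = Pow(Add(Pow(Add(Pow(Rational(-6, 11), 2), Pow(194, 2)), Rational(1, 2)), -40784), -1) = Pow(Add(Pow(Add(Rational(36, 121), 37636), Rational(1, 2)), -40784), -1) = Pow(Add(Pow(Rational(4553992, 121), Rational(1, 2)), -40784), -1) = Pow(Add(Mul(Rational(2, 11), Pow(1138498, Rational(1, 2))), -40784), -1) = Pow(Add(-40784, Mul(Rational(2, 11), Pow(1138498, Rational(1, 2)))), -1)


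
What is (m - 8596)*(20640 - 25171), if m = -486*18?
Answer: 78585664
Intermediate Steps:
m = -8748
(m - 8596)*(20640 - 25171) = (-8748 - 8596)*(20640 - 25171) = -17344*(-4531) = 78585664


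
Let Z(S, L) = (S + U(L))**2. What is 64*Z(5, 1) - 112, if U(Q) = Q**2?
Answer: 2192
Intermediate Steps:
Z(S, L) = (S + L**2)**2
64*Z(5, 1) - 112 = 64*(5 + 1**2)**2 - 112 = 64*(5 + 1)**2 - 112 = 64*6**2 - 112 = 64*36 - 112 = 2304 - 112 = 2192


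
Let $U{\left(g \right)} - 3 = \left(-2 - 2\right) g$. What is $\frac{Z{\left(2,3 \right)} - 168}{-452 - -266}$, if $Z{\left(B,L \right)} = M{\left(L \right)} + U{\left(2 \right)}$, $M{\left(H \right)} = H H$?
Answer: $\frac{82}{93} \approx 0.88172$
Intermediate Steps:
$M{\left(H \right)} = H^{2}$
$U{\left(g \right)} = 3 - 4 g$ ($U{\left(g \right)} = 3 + \left(-2 - 2\right) g = 3 - 4 g$)
$Z{\left(B,L \right)} = -5 + L^{2}$ ($Z{\left(B,L \right)} = L^{2} + \left(3 - 8\right) = L^{2} - 5 = -5 + L^{2}$)
$\frac{Z{\left(2,3 \right)} - 168}{-452 - -266} = \frac{\left(-5 + 3^{2}\right) - 168}{-452 - -266} = \frac{\left(-5 + 9\right) - 168}{-452 + 266} = \frac{4 - 168}{-186} = \left(-164\right) \left(- \frac{1}{186}\right) = \frac{82}{93}$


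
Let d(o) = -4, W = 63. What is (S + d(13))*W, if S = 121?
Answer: 7371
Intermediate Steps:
(S + d(13))*W = (121 - 4)*63 = 117*63 = 7371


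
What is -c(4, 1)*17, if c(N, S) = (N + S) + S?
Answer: -102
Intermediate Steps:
c(N, S) = N + 2*S
-c(4, 1)*17 = -(4 + 2*1)*17 = -(4 + 2)*17 = -1*6*17 = -6*17 = -102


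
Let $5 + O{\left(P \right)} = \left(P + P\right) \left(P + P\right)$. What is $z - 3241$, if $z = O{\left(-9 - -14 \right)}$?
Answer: $-3146$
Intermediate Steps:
$O{\left(P \right)} = -5 + 4 P^{2}$ ($O{\left(P \right)} = -5 + \left(P + P\right) \left(P + P\right) = -5 + 2 P 2 P = -5 + 4 P^{2}$)
$z = 95$ ($z = -5 + 4 \left(-9 - -14\right)^{2} = -5 + 4 \left(-9 + 14\right)^{2} = -5 + 4 \cdot 5^{2} = -5 + 4 \cdot 25 = -5 + 100 = 95$)
$z - 3241 = 95 - 3241 = -3146$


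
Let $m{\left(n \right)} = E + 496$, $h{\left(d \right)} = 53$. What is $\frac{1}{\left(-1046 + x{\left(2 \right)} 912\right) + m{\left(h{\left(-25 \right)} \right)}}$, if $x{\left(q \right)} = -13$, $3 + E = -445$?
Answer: $- \frac{1}{12854} \approx -7.7797 \cdot 10^{-5}$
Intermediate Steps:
$E = -448$ ($E = -3 - 445 = -448$)
$m{\left(n \right)} = 48$ ($m{\left(n \right)} = -448 + 496 = 48$)
$\frac{1}{\left(-1046 + x{\left(2 \right)} 912\right) + m{\left(h{\left(-25 \right)} \right)}} = \frac{1}{\left(-1046 - 11856\right) + 48} = \frac{1}{-12902 + 48} = \frac{1}{-12854} = - \frac{1}{12854}$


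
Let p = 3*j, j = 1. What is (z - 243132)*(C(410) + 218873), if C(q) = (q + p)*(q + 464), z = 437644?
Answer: 112784865520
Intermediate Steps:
p = 3 (p = 3*1 = 3)
C(q) = (3 + q)*(464 + q) (C(q) = (q + 3)*(q + 464) = (3 + q)*(464 + q))
(z - 243132)*(C(410) + 218873) = (437644 - 243132)*((1392 + 410² + 467*410) + 218873) = 194512*((1392 + 168100 + 191470) + 218873) = 194512*(360962 + 218873) = 194512*579835 = 112784865520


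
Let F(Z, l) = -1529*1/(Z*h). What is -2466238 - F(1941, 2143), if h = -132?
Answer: -57443615635/23292 ≈ -2.4662e+6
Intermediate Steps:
F(Z, l) = 139/(12*Z) (F(Z, l) = -1529*(-1/(132*Z)) = -(-139)/(12*Z) = 139/(12*Z))
-2466238 - F(1941, 2143) = -2466238 - 139/(12*1941) = -2466238 - 1*139/23292 = -2466238 - 139/23292 = -57443615635/23292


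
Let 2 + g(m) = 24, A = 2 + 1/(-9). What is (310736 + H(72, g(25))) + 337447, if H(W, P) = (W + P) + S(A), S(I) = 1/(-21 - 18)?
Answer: 25282802/39 ≈ 6.4828e+5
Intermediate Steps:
A = 17/9 (A = 2 + 1*(-⅑) = 2 - ⅑ = 17/9 ≈ 1.8889)
g(m) = 22 (g(m) = -2 + 24 = 22)
S(I) = -1/39 (S(I) = 1/(-39) = -1/39)
H(W, P) = -1/39 + P + W (H(W, P) = (W + P) - 1/39 = (P + W) - 1/39 = -1/39 + P + W)
(310736 + H(72, g(25))) + 337447 = (310736 + (-1/39 + 22 + 72)) + 337447 = (310736 + 3665/39) + 337447 = 12122369/39 + 337447 = 25282802/39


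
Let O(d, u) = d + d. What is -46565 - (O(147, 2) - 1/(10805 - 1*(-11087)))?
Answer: -1025837227/21892 ≈ -46859.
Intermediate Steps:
O(d, u) = 2*d
-46565 - (O(147, 2) - 1/(10805 - 1*(-11087))) = -46565 - (2*147 - 1/(10805 - 1*(-11087))) = -46565 - (294 - 1/(10805 + 11087)) = -46565 - (294 - 1/21892) = -46565 - 1*6436247/21892 = -46565 - 6436247/21892 = -1025837227/21892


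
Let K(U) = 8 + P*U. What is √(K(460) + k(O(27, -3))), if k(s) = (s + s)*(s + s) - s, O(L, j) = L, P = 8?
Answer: √6577 ≈ 81.099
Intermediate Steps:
K(U) = 8 + 8*U
k(s) = -s + 4*s² (k(s) = (2*s)*(2*s) - s = 4*s² - s = -s + 4*s²)
√(K(460) + k(O(27, -3))) = √((8 + 8*460) + 27*(-1 + 4*27)) = √((8 + 3680) + 27*(-1 + 108)) = √(3688 + 27*107) = √(3688 + 2889) = √6577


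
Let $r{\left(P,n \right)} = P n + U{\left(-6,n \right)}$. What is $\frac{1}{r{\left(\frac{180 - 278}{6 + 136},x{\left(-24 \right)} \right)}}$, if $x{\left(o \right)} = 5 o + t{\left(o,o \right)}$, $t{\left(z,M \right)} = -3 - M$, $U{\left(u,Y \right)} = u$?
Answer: $\frac{71}{4425} \approx 0.016045$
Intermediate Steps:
$x{\left(o \right)} = -3 + 4 o$ ($x{\left(o \right)} = 5 o - \left(3 + o\right) = -3 + 4 o$)
$r{\left(P,n \right)} = -6 + P n$ ($r{\left(P,n \right)} = P n - 6 = -6 + P n$)
$\frac{1}{r{\left(\frac{180 - 278}{6 + 136},x{\left(-24 \right)} \right)}} = \frac{1}{-6 + \frac{180 - 278}{6 + 136} \left(-3 + 4 \left(-24\right)\right)} = \frac{1}{-6 + - \frac{98}{142} \left(-3 - 96\right)} = \frac{1}{-6 + \left(-98\right) \frac{1}{142} \left(-99\right)} = \frac{1}{-6 - - \frac{4851}{71}} = \frac{1}{-6 + \frac{4851}{71}} = \frac{1}{\frac{4425}{71}} = \frac{71}{4425}$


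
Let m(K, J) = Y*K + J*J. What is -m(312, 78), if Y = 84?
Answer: -32292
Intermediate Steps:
m(K, J) = J² + 84*K (m(K, J) = 84*K + J*J = 84*K + J² = J² + 84*K)
-m(312, 78) = -(78² + 84*312) = -(6084 + 26208) = -1*32292 = -32292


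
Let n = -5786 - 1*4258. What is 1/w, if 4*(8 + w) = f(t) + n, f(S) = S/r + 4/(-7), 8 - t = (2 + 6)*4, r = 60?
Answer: -70/176347 ≈ -0.00039694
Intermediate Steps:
t = -24 (t = 8 - (2 + 6)*4 = 8 - 8*4 = 8 - 1*32 = 8 - 32 = -24)
f(S) = -4/7 + S/60 (f(S) = S/60 + 4/(-7) = S*(1/60) + 4*(-⅐) = S/60 - 4/7 = -4/7 + S/60)
n = -10044 (n = -5786 - 4258 = -10044)
w = -176347/70 (w = -8 + ((-4/7 + (1/60)*(-24)) - 10044)/4 = -8 + ((-4/7 - ⅖) - 10044)/4 = -8 + (-34/35 - 10044)/4 = -8 + (¼)*(-351574/35) = -8 - 175787/70 = -176347/70 ≈ -2519.2)
1/w = 1/(-176347/70) = -70/176347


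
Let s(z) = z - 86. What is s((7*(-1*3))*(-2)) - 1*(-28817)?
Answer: 28773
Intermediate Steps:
s(z) = -86 + z
s((7*(-1*3))*(-2)) - 1*(-28817) = (-86 + (7*(-1*3))*(-2)) - 1*(-28817) = (-86 + (7*(-3))*(-2)) + 28817 = (-86 - 21*(-2)) + 28817 = (-86 + 42) + 28817 = -44 + 28817 = 28773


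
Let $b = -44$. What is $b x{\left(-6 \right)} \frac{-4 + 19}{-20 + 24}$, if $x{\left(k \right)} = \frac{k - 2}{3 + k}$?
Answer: $-440$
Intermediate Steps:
$x{\left(k \right)} = \frac{-2 + k}{3 + k}$
$b x{\left(-6 \right)} \frac{-4 + 19}{-20 + 24} = - 44 \frac{-2 - 6}{3 - 6} \frac{-4 + 19}{-20 + 24} = - 44 \frac{1}{-3} \left(-8\right) \frac{15}{4} = - 44 \left(\left(- \frac{1}{3}\right) \left(-8\right)\right) 15 \cdot \frac{1}{4} = \left(-44\right) \frac{8}{3} \cdot \frac{15}{4} = \left(- \frac{352}{3}\right) \frac{15}{4} = -440$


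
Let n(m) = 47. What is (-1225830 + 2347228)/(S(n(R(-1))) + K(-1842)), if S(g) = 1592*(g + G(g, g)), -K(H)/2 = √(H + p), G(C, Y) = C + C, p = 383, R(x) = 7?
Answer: 62930612964/12596921155 + 560699*I*√1459/12596921155 ≈ 4.9957 + 0.0017002*I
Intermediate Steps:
G(C, Y) = 2*C
K(H) = -2*√(383 + H) (K(H) = -2*√(H + 383) = -2*√(383 + H))
S(g) = 4776*g (S(g) = 1592*(g + 2*g) = 1592*(3*g) = 4776*g)
(-1225830 + 2347228)/(S(n(R(-1))) + K(-1842)) = (-1225830 + 2347228)/(4776*47 - 2*√(383 - 1842)) = 1121398/(224472 - 2*I*√1459)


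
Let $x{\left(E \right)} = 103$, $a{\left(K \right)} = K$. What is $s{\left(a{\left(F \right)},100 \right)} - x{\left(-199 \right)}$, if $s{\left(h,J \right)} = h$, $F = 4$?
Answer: $-99$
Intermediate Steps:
$s{\left(a{\left(F \right)},100 \right)} - x{\left(-199 \right)} = 4 - 103 = -99$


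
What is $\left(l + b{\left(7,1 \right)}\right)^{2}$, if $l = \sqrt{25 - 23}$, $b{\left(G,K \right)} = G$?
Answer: $\left(7 + \sqrt{2}\right)^{2} \approx 70.799$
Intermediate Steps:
$l = \sqrt{2} \approx 1.4142$
$\left(l + b{\left(7,1 \right)}\right)^{2} = \left(\sqrt{2} + 7\right)^{2} = \left(7 + \sqrt{2}\right)^{2}$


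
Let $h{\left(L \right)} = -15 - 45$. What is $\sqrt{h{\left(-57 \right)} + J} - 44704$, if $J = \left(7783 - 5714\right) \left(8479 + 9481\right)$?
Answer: $-44704 + 2 \sqrt{9289795} \approx -38608.0$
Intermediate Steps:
$h{\left(L \right)} = -60$
$J = 37159240$ ($J = 2069 \cdot 17960 = 37159240$)
$\sqrt{h{\left(-57 \right)} + J} - 44704 = \sqrt{-60 + 37159240} - 44704 = \sqrt{37159180} - 44704 = 2 \sqrt{9289795} - 44704 = -44704 + 2 \sqrt{9289795}$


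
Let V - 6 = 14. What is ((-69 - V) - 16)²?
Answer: 11025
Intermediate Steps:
V = 20 (V = 6 + 14 = 20)
((-69 - V) - 16)² = ((-69 - 1*20) - 16)² = ((-69 - 20) - 16)² = (-89 - 16)² = (-105)² = 11025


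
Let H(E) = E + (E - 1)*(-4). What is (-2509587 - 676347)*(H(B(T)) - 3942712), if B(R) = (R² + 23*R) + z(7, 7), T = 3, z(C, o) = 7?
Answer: 12562019882442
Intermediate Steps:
B(R) = 7 + R² + 23*R (B(R) = (R² + 23*R) + 7 = 7 + R² + 23*R)
H(E) = 4 - 3*E (H(E) = E + (-1 + E)*(-4) = E + (4 - 4*E) = 4 - 3*E)
(-2509587 - 676347)*(H(B(T)) - 3942712) = (-2509587 - 676347)*((4 - 3*(7 + 3² + 23*3)) - 3942712) = -3185934*((4 - 3*(7 + 9 + 69)) - 3942712) = -3185934*((4 - 3*85) - 3942712) = -3185934*((4 - 255) - 3942712) = -3185934*(-251 - 3942712) = -3185934*(-3942963) = 12562019882442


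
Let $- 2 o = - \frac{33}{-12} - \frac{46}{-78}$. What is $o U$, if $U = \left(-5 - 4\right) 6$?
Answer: $\frac{4689}{52} \approx 90.173$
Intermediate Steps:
$U = -54$ ($U = \left(-9\right) 6 = -54$)
$o = - \frac{521}{312}$ ($o = - \frac{- \frac{33}{-12} - \frac{46}{-78}}{2} = - \frac{\left(-33\right) \left(- \frac{1}{12}\right) - - \frac{23}{39}}{2} = - \frac{\frac{11}{4} + \frac{23}{39}}{2} = \left(- \frac{1}{2}\right) \frac{521}{156} = - \frac{521}{312} \approx -1.6699$)
$o U = \left(- \frac{521}{312}\right) \left(-54\right) = \frac{4689}{52}$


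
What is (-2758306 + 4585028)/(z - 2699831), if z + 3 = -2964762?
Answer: -913361/2832298 ≈ -0.32248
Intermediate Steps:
z = -2964765 (z = -3 - 2964762 = -2964765)
(-2758306 + 4585028)/(z - 2699831) = (-2758306 + 4585028)/(-2964765 - 2699831) = 1826722/(-5664596) = 1826722*(-1/5664596) = -913361/2832298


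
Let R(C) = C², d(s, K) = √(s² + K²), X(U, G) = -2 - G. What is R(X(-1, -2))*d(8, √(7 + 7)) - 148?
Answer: -148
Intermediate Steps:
d(s, K) = √(K² + s²)
R(X(-1, -2))*d(8, √(7 + 7)) - 148 = (-2 - 1*(-2))²*√((√(7 + 7))² + 8²) - 148 = (-2 + 2)²*√((√14)² + 64) - 148 = 0²*√(14 + 64) - 148 = 0*√78 - 148 = 0 - 148 = -148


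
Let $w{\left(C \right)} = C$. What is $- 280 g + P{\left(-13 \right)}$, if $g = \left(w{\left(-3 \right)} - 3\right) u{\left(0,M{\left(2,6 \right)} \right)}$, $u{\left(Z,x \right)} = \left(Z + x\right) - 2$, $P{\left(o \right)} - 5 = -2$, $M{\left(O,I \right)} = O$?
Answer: $3$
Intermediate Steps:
$P{\left(o \right)} = 3$ ($P{\left(o \right)} = 5 - 2 = 3$)
$u{\left(Z,x \right)} = -2 + Z + x$
$g = 0$ ($g = \left(-3 - 3\right) \left(-2 + 0 + 2\right) = \left(-6\right) 0 = 0$)
$- 280 g + P{\left(-13 \right)} = \left(-280\right) 0 + 3 = 0 + 3 = 3$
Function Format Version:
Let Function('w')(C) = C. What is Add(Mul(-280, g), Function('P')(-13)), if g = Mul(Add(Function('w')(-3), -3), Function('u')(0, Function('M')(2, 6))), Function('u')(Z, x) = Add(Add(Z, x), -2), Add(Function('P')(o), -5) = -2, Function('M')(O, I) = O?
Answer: 3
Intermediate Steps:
Function('P')(o) = 3 (Function('P')(o) = Add(5, -2) = 3)
Function('u')(Z, x) = Add(-2, Z, x)
g = 0 (g = Mul(Add(-3, -3), Add(-2, 0, 2)) = Mul(-6, 0) = 0)
Add(Mul(-280, g), Function('P')(-13)) = Add(Mul(-280, 0), 3) = Add(0, 3) = 3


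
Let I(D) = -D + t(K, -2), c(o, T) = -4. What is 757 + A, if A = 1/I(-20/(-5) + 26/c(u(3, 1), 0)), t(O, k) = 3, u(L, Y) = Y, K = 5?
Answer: 8329/11 ≈ 757.18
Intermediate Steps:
I(D) = 3 - D (I(D) = -D + 3 = 3 - D)
A = 2/11 (A = 1/(3 - (-20/(-5) + 26/(-4))) = 1/(3 - (-20*(-⅕) + 26*(-¼))) = 1/(3 - (4 - 13/2)) = 1/(3 - 1*(-5/2)) = 1/(3 + 5/2) = 1/(11/2) = 2/11 ≈ 0.18182)
757 + A = 757 + 2/11 = 8329/11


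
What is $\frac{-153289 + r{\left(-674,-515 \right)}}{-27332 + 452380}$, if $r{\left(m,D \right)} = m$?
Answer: $- \frac{153963}{425048} \approx -0.36223$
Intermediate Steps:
$\frac{-153289 + r{\left(-674,-515 \right)}}{-27332 + 452380} = \frac{-153289 - 674}{-27332 + 452380} = - \frac{153963}{425048}$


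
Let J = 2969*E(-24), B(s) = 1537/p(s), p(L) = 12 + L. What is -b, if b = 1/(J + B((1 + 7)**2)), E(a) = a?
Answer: 76/5413919 ≈ 1.4038e-5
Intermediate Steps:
B(s) = 1537/(12 + s)
J = -71256 (J = 2969*(-24) = -71256)
b = -76/5413919 (b = 1/(-71256 + 1537/(12 + (1 + 7)**2)) = 1/(-71256 + 1537/(12 + 8**2)) = 1/(-71256 + 1537/(12 + 64)) = 1/(-71256 + 1537/76) = 1/(-5413919/76) = -76/5413919 ≈ -1.4038e-5)
-b = -1*(-76/5413919) = 76/5413919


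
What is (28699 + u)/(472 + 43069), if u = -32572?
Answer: -3873/43541 ≈ -0.088951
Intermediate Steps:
(28699 + u)/(472 + 43069) = (28699 - 32572)/(472 + 43069) = -3873/43541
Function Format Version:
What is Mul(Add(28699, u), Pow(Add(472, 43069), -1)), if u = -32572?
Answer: Rational(-3873, 43541) ≈ -0.088951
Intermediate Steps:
Mul(Add(28699, u), Pow(Add(472, 43069), -1)) = Mul(Add(28699, -32572), Pow(Add(472, 43069), -1)) = Mul(-3873, Pow(43541, -1)) = Mul(-3873, Rational(1, 43541)) = Rational(-3873, 43541)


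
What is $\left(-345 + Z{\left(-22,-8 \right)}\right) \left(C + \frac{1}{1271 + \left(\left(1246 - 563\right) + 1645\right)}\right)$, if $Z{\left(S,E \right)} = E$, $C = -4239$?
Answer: $\frac{5385424480}{3599} \approx 1.4964 \cdot 10^{6}$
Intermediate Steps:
$\left(-345 + Z{\left(-22,-8 \right)}\right) \left(C + \frac{1}{1271 + \left(\left(1246 - 563\right) + 1645\right)}\right) = \left(-345 - 8\right) \left(-4239 + \frac{1}{1271 + \left(\left(1246 - 563\right) + 1645\right)}\right) = - 353 \left(-4239 + \frac{1}{1271 + \left(683 + 1645\right)}\right) = - 353 \left(-4239 + \frac{1}{1271 + 2328}\right) = - 353 \left(-4239 + \frac{1}{3599}\right) = \left(-353\right) \left(- \frac{15256160}{3599}\right) = \frac{5385424480}{3599}$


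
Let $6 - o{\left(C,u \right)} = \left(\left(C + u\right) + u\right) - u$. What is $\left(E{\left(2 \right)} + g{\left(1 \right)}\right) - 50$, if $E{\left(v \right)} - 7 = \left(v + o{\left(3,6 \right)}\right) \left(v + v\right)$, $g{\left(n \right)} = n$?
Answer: $-46$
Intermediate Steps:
$o{\left(C,u \right)} = 6 - C - u$ ($o{\left(C,u \right)} = 6 - \left(\left(\left(C + u\right) + u\right) - u\right) = 6 - \left(\left(C + 2 u\right) - u\right) = 6 - \left(C + u\right) = 6 - C - u$)
$E{\left(v \right)} = 7 + 2 v \left(-3 + v\right)$ ($E{\left(v \right)} = 7 + \left(v - 3\right) \left(v + v\right) = 7 + \left(v - 3\right) 2 v = 7 + \left(-3 + v\right) 2 v = 7 + 2 v \left(-3 + v\right)$)
$\left(E{\left(2 \right)} + g{\left(1 \right)}\right) - 50 = \left(\left(7 - 12 + 2 \cdot 2^{2}\right) + 1\right) - 50 = \left(\left(7 - 12 + 2 \cdot 4\right) + 1\right) - 50 = \left(\left(7 - 12 + 8\right) + 1\right) - 50 = \left(3 + 1\right) - 50 = 4 - 50 = -46$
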